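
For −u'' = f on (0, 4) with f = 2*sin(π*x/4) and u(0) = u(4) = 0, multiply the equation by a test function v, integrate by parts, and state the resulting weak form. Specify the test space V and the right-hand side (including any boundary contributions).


V = H^1_0(0, 4) (so v(0) = v(4) = 0); weak form: ∫_0^4 u'v' dx = ∫_0^4 (2*sin(π*x/4)) v dx for all v ∈ V.

Multiply both sides by a test function v and integrate from 0 to 4:
  ∫_0^4 −u''(x) v(x) dx = ∫_0^4 f(x) v(x) dx.
Integrate the LHS by parts once:
  ∫_0^4 −u'' v dx = −[u'(x) v(x)]_0^4 + ∫_0^4 u'(x) v'(x) dx.
Thus ∫_0^4 u'(x) v'(x) dx = ∫_0^4 f(x) v(x) dx + [u'(x) v(x)]_0^4.
Choose V so that boundary terms are either known or forced to vanish.
u is Dirichlet: u(0) = u(4) = 0. Let V = H^1_0(0, 4); then v(0) = v(4) = 0, and [u' v]_0^4 = 0.
Weak formulation: find u (satisfying any essential BC) such that ∫_0^4 u'(x) v'(x) dx = ∫_0^4 f v dx for all v ∈ V.
Substituting f(x) = 2*sin(π*x/4), the right-hand side is ∫_0^4 (2*sin(π*x/4)) v dx.


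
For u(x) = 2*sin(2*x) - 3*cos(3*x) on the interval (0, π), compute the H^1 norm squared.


||u||_{H^1(0,π)}^2 = 96 + 55*π

u'(x) = 9*sin(3*x) + 4*cos(2*x).
Expand u² and (u')² and integrate term by term on (0, π), using: for integers n ≥ 1, ∫_0^π sin²(nx) dx = ∫_0^π cos²(nx) dx = π/2; for n ≠ n', ∫_0^π sin(nx)sin(n'x) dx = ∫_0^π cos(nx)cos(n'x) dx = 0; and by product-to-sum, ∫_0^π sin(nx)cos(n'x) dx = ½∫_0^π [sin((n+n')x) + sin((n−n')x)] dx, which is 0 when n+n' is even and 2n/(n²−n'²) when n+n' is odd (it need not vanish on (0, π)).
  u² squared terms: (-3)²·∫cos(3x)² dx = 9·π/2 = 9*π/2;  (2)²·∫sin(2x)² dx = 4·π/2 = 2*π.
  u² cross terms: 2·(-3)·(2)·∫cos(3x)·sin(2x) dx = -12·(-4/5) = 48/5.
  So ∫_0^π u² dx = 9*π/2 + 2*π + 48/5 = 48/5 + 13*π/2.
  (u')² squared terms: (4)²·∫cos(2x)² dx = 16·π/2 = 8*π;  (9)²·∫sin(3x)² dx = 81·π/2 = 81*π/2.
  (u')² cross terms: 2·(4)·(9)·∫cos(2x)·sin(3x) dx = 72·(6/5) = 432/5.
  So ∫_0^π (u')² dx = 8*π + 81*π/2 + 432/5 = 432/5 + 97*π/2.
||u||_{H^1}^2 = (48/5 + 13*π/2) + (432/5 + 97*π/2) = 96 + 55*π.


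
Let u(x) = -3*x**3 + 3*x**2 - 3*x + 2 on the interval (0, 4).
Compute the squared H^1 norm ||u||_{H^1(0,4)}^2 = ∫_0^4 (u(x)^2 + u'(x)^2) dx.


||u||_{H^1}^2 = 843484/35

The H^1 norm (squared) on an interval (0, L) is
  ||u||_{H^1}^2 = ∫_0^L u(x)^2 dx + ∫_0^L u'(x)^2 dx.
Compute u'(x) = -9*x**2 + 6*x - 3.
Then u(x)^2 = 9*x**6 - 18*x**5 + 27*x**4 - 30*x**3 + 21*x**2 - 12*x + 4 and u'(x)^2 = 81*x**4 - 108*x**3 + 90*x**2 - 36*x + 9.
Integrate each monomial from 0 to 4 using ∫_0^4 c·x^n dx = c·4^(n+1)/(n+1):
  ∫_0^4 u(x)^2 dx = ∫_0^4 (9*x^6 - 18*x^5 + 27*x^4 - 30*x^3 + 21*x^2 - 12*x + 4) dx. Term by term:
    ∫_0^4 9*x^6 dx = 147456/7;  ∫_0^4 -18*x^5 dx = -12288;  ∫_0^4 27*x^4 dx = 27648/5;
    ∫_0^4 -30*x^3 dx = -1920;  ∫_0^4 21*x^2 dx = 448;  ∫_0^4 -12*x dx = -96;
    ∫_0^4 4 dx = 16.
  Sum: 147456/7 − 12288 + 27648/5 − 1920 + 448 − 96 + 16 = 446416/35.
  ∫_0^4 u'(x)^2 dx = ∫_0^4 (81*x^4 - 108*x^3 + 90*x^2 - 36*x + 9) dx. Term by term:
    ∫_0^4 81*x^4 dx = 82944/5;  ∫_0^4 -108*x^3 dx = -6912;  ∫_0^4 90*x^2 dx = 1920;
    ∫_0^4 -36*x dx = -288;  ∫_0^4 9 dx = 36.
  Sum: 82944/5 − 6912 + 1920 − 288 + 36 = 56724/5.
Adding: ||u||_{H^1}^2 = 446416/35 + 56724/5 = 843484/35.


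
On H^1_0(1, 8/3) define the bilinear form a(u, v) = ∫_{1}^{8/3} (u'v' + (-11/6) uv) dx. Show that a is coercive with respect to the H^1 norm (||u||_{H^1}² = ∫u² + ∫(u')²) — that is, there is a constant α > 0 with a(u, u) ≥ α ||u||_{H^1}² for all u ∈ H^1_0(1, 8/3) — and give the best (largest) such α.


α = (-275 + 54*π^2)/(6*(25 + 9*π^2))

Coercivity of a(·,·) on H^1_0(1, 8/3) means a(u, u) ≥ α ||u||_{H^1}² for every u ∈ H^1_0.
The interval has length L = 5/3, and Poincaré/coercivity depend only on L. Here a(u, u) = ∫(u')² + (-11/6)·∫u².
Here c = -11/6 < 0 with |c| < (π/L)² = 9*π^2/25, so coercivity still holds. The condition a(u,u) ≥ α||u||_{H^1}² reads (1−α)∫(u')² ≥ (α−c)∫u². Any admissible α is ≤ 1 (rapidly oscillating u have ∫u²/∫(u')² → 0), and α = 1 would force 0 ≥ (1−c)∫u², impossible since c < 1; so 1−α > 0. By the sharp Poincaré inequality on H^1_0 of an interval of length L, ∫(u')² ≥ (π/L)²∫u² with equality for the first sine mode sin(π(x−x₀)/L) (x₀ the left endpoint), so the inequality holds for all u iff (1−α)(π/L)² ≥ α − c, i.e. α ≤ ((π/L)² + c)/((π/L)² + 1) = (1 + c(L/π)²)/(1 + (L/π)²). (Direct route, valid since c ≤ 0: Poincaré gives c∫u² ≥ c(L/π)²∫(u')², so a(u,u) ≥ (1 + c(L/π)²)∫(u')², while ||u||_{H^1}² ≤ (1 + (L/π)²)∫(u')²; dividing yields the same α.) With (π/L)² = 9*π^2/25 and c = -11/6, the largest admissible constant is α = ((π/L)² + c)/((π/L)² + 1).
Simplifying, α = (-275 + 54*π^2)/(6*(25 + 9*π^2)).


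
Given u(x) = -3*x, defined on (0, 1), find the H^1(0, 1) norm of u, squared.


||u||_{H^1}^2 = 12

The H^1 norm (squared) on an interval (0, L) is
  ||u||_{H^1}^2 = ∫_0^L u(x)^2 dx + ∫_0^L u'(x)^2 dx.
Compute u'(x) = -3.
Then u(x)^2 = 9*x**2 and u'(x)^2 = 9.
Integrate each monomial from 0 to 1 using ∫_0^1 c·x^n dx = c·1^(n+1)/(n+1):
  ∫_0^1 u(x)^2 dx = ∫_0^1 (9*x^2) dx. Term by term:
    ∫_0^1 9*x^2 dx = 3.
  ∫_0^1 u'(x)^2 dx = ∫_0^1 (9) dx. Term by term:
    ∫_0^1 9 dx = 9.
Adding: ||u||_{H^1}^2 = 3 + 9 = 12.


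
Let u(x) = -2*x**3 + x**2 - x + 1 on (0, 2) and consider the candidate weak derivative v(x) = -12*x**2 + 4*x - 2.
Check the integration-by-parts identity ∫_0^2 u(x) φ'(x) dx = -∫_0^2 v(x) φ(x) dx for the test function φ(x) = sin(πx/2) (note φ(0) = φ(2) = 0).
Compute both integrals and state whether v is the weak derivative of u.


LHS = -192/π^3 + 44/π, RHS = -384/π^3 + 88/π. No, v is not the weak derivative of u.

u(x) = -2*x**3 + x**2 - x + 1, classical derivative u'(x) = -6*x**2 + 2*x - 1.
φ(x) = sin(πx/2), so φ'(x) = π*cos(π*x/2)/2.
Note φ(0) = φ(2) = 0, so the boundary term u·φ vanishes.
LHS = ∫_0^2 u(x) φ'(x) dx = ∫_0^2 (-π*x^3*cos(π*x/2) + π*x^2*cos(π*x/2)/2 - π*x*cos(π*x/2)/2 + π*cos(π*x/2)/2) dx. Term by term:
  ∫_0^2 π*cos(π*x/2)/2 dx = 0;  ∫_0^2 π*x^2*cos(π*x/2)/2 dx = -8/π;  ∫_0^2 -π*x^3*cos(π*x/2) dx = -192/π^3 + 48/π;
  ∫_0^2 -π*x*cos(π*x/2)/2 dx = 4/π.
Sum: 0 − 8/π + -192/π^3 + 48/π + 4/π = -192/π^3 + 44/π.
So LHS = -192/π^3 + 44/π.
∫_0^2 v(x) φ(x) dx = ∫_0^2 (-12*x^2*sin(π*x/2) + 4*x*sin(π*x/2) - 2*sin(π*x/2)) dx. Term by term:
  ∫_0^2 -2*sin(π*x/2) dx = -8/π;  ∫_0^2 -12*x^2*sin(π*x/2) dx = -96/π + 384/π^3;  ∫_0^2 4*x*sin(π*x/2) dx = 16/π.
Sum: -8/π + -96/π + 384/π^3 + 16/π = -88/π + 384/π^3.
So RHS = -∫_0^2 v(x) φ(x) dx = -384/π^3 + 88/π.
LHS − RHS = -44/π + 192/π^3 ≠ 0, so the identity fails.
(For a valid weak derivative the identity must hold for EVERY test function, in particular this one. The failure shows v is NOT the weak derivative of u.)
Correct weak derivative would be u'(x) = -6*x**2 + 2*x - 1.


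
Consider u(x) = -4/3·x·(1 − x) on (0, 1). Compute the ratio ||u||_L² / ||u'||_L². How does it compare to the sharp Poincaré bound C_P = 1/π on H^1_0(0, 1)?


||u||_L² / ||u'||_L² = sqrt(10)/10 < C_P = 1/π.

u(x) = -4/3·x·(1 − x), so u'(x) = 8*x/3 - 4/3.
u(x) = -4/3·x·(1 − x) vanishes at x = 0 and x = 1, so u ∈ H^1_0(0, 1). Differentiate via the product rule and integrate the resulting polynomials term by term.
  ∫_0^1 u² dx = ∫_0^1 (16*x^4/9 - 32*x^3/9 + 16*x^2/9) dx. Term by term:
    ∫_0^1 16*x^4/9 dx = 16/45;  ∫_0^1 -32*x^3/9 dx = -8/9;  ∫_0^1 16*x^2/9 dx = 16/27.
  Sum: 16/45 − 8/9 + 16/27 = 8/135.
  ∫_0^1 (u')² dx = ∫_0^1 (64*x^2/9 - 64*x/9 + 16/9) dx. Term by term:
    ∫_0^1 64*x^2/9 dx = 64/27;  ∫_0^1 -64*x/9 dx = -32/9;  ∫_0^1 16/9 dx = 16/9.
  Sum: 64/27 − 32/9 + 16/9 = 16/27.
∫_0^1 u² dx = 8/135, so ||u||_L² = 2*sqrt(30)/45.
∫_0^1 (u')² dx = 16/27, so ||u'||_L² = 4*sqrt(3)/9.
Ratio ||u||_L² / ||u'||_L² = sqrt(10)/10.
Sharp Poincaré constant on H^1_0(0, 1) is C_P = L/π = 1/π, achieved by sin(π·x).
A polynomial bump cannot attain the sharp Poincaré constant (only the first sine eigenfunction does), so the ratio is strictly less than C_P, consistent with ||u||_L² ≤ C_P ||u'||_L².


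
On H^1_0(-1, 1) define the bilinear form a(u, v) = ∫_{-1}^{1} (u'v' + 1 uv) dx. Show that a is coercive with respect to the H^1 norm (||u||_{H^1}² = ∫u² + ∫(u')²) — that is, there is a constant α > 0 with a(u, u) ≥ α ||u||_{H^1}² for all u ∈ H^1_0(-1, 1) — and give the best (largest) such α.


α = 1

Coercivity of a(·,·) on H^1_0(-1, 1) means a(u, u) ≥ α ||u||_{H^1}² for every u ∈ H^1_0.
The interval has length L = 2, and Poincaré/coercivity depend only on L. Here a(u, u) = ∫(u')² + (1)·∫u².
Here c = 1 ≥ 1, so a(u,u) = ∫(u')² + c∫u² ≥ ∫(u')² + ∫u² = ||u||_{H^1}², i.e. α = 1 works. No larger α is possible: a(u,u) ≥ α||u||_{H^1}² means (1−α)∫(u')² ≥ (α−c)∫u², and for the modes u_n = sin(nπ(x−x₀)/L) (x₀ the left endpoint) one has ∫u_n²/∫(u_n')² = (L/(nπ))² → 0, so a(u_n,u_n)/||u_n||_{H^1}² → 1. Hence the optimal constant is α = 1.
Therefore α = 1.


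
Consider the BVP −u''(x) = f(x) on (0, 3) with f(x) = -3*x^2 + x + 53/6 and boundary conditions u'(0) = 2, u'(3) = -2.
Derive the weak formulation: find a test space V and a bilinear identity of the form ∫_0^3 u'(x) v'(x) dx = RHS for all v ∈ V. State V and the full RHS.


V = H^1(0, 3) (v unrestricted at boundary; u is determined up to an additive constant); weak form: ∫_0^3 u'v' dx = ∫_0^3 (-3*x^2 + x + 53/6) v dx − 2·v(3) − 2·v(0) for all v ∈ V.

Multiply both sides by a test function v and integrate from 0 to 3:
  ∫_0^3 −u''(x) v(x) dx = ∫_0^3 f(x) v(x) dx.
Integrate the LHS by parts once:
  ∫_0^3 −u'' v dx = −[u'(x) v(x)]_0^3 + ∫_0^3 u'(x) v'(x) dx.
Thus ∫_0^3 u'(x) v'(x) dx = ∫_0^3 f(x) v(x) dx + [u'(x) v(x)]_0^3.
Choose V so that boundary terms are either known or forced to vanish.
u has inhomogeneous Neumann u'(0) = 2, u'(3) = -2. [u' v]_0^3 = (-2)·v(3) − (2)·v(0) = − 2·v(3) − 2·v(0). Take V = H^1(0, 3); boundary term becomes part of RHS.
Weak formulation: find u (satisfying any essential BC) such that ∫_0^3 u'(x) v'(x) dx = ∫_0^3 f v dx − 2·v(3) − 2·v(0) for all v ∈ V (Neumann data are natural BCs: they enter the RHS as boundary terms).
Substituting f(x) = -3*x^2 + x + 53/6, the right-hand side is ∫_0^3 (-3*x^2 + x + 53/6) v dx − 2·v(3) − 2·v(0).
Compatibility check (pure Neumann): taking v ≡ 1 ∈ V gives 0 = ∫_0^3 f dx + (-2) − (2), i.e. ∫_0^3 f dx must equal u'(0) − u'(3) = 4. Indeed ∫_0^3 (-3*x^2 + x + 53/6) dx = 4, so the data are compatible. The solution is then unique only up to an additive constant (fix it e.g. by requiring ∫_0^3 u dx = 0).


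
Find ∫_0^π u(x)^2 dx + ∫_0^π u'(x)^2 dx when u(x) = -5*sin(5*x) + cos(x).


||u||_{H^1(0,π)}^2 = 326*π

u'(x) = -sin(x) - 25*cos(5*x).
Expand u² and (u')² and integrate term by term on (0, π), using: for integers n ≥ 1, ∫_0^π sin²(nx) dx = ∫_0^π cos²(nx) dx = π/2; for n ≠ n', ∫_0^π sin(nx)sin(n'x) dx = ∫_0^π cos(nx)cos(n'x) dx = 0; and by product-to-sum, ∫_0^π sin(nx)cos(n'x) dx = ½∫_0^π [sin((n+n')x) + sin((n−n')x)] dx, which is 0 when n+n' is even and 2n/(n²−n'²) when n+n' is odd (it need not vanish on (0, π)).
  u² squared terms: (-5)²·∫sin(5x)² dx = 25·π/2 = 25*π/2;  (1)²·∫cos(x)² dx = 1·π/2 = π/2.
  u² cross terms: 2·(-5)·(1)·∫sin(5x)·cos(x) dx = -10·(0) = 0.
  So ∫_0^π u² dx = 25*π/2 + π/2 + 0 = 13*π.
  (u')² squared terms: (-1)²·∫sin(x)² dx = 1·π/2 = π/2;  (-25)²·∫cos(5x)² dx = 625·π/2 = 625*π/2.
  (u')² cross terms: 2·(-1)·(-25)·∫sin(x)·cos(5x) dx = 50·(0) = 0.
  So ∫_0^π (u')² dx = π/2 + 625*π/2 + 0 = 313*π.
||u||_{H^1}^2 = (13*π) + (313*π) = 326*π.


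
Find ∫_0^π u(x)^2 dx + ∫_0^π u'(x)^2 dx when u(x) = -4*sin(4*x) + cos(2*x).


||u||_{H^1(0,π)}^2 = 277*π/2

u'(x) = -2*sin(2*x) - 16*cos(4*x).
Expand u² and (u')² and integrate term by term on (0, π), using: for integers n ≥ 1, ∫_0^π sin²(nx) dx = ∫_0^π cos²(nx) dx = π/2; for n ≠ n', ∫_0^π sin(nx)sin(n'x) dx = ∫_0^π cos(nx)cos(n'x) dx = 0; and by product-to-sum, ∫_0^π sin(nx)cos(n'x) dx = ½∫_0^π [sin((n+n')x) + sin((n−n')x)] dx, which is 0 when n+n' is even and 2n/(n²−n'²) when n+n' is odd (it need not vanish on (0, π)).
  u² squared terms: (-4)²·∫sin(4x)² dx = 16·π/2 = 8*π;  (1)²·∫cos(2x)² dx = 1·π/2 = π/2.
  u² cross terms: 2·(-4)·(1)·∫sin(4x)·cos(2x) dx = -8·(0) = 0.
  So ∫_0^π u² dx = 8*π + π/2 + 0 = 17*π/2.
  (u')² squared terms: (-16)²·∫cos(4x)² dx = 256·π/2 = 128*π;  (-2)²·∫sin(2x)² dx = 4·π/2 = 2*π.
  (u')² cross terms: 2·(-16)·(-2)·∫cos(4x)·sin(2x) dx = 64·(0) = 0.
  So ∫_0^π (u')² dx = 128*π + 2*π + 0 = 130*π.
||u||_{H^1}^2 = (17*π/2) + (130*π) = 277*π/2.


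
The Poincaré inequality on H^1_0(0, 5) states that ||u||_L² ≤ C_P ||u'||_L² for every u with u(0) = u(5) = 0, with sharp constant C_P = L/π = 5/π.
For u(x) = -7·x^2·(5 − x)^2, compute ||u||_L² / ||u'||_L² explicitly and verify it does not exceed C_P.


||u||_L² / ||u'||_L² = 5*sqrt(3)/6 < C_P = 5/π.

u(x) = -7·x^2·(5 − x)^2, so u'(x) = 14*x*(x*(5 - x) - (x - 5)^2).
u(x) = -7·x^2·(5 − x)^2 vanishes at x = 0 and x = 5, so u ∈ H^1_0(0, 5). Differentiate via the product rule and integrate the resulting polynomials term by term.
  ∫_0^5 u² dx = ∫_0^5 (49*x^8 - 980*x^7 + 7350*x^6 - 24500*x^5 + 30625*x^4) dx. Term by term:
    ∫_0^5 49*x^8 dx = 95703125/9;  ∫_0^5 -980*x^7 dx = -95703125/2;  ∫_0^5 7350*x^6 dx = 82031250;
    ∫_0^5 -24500*x^5 dx = -191406250/3;  ∫_0^5 30625*x^4 dx = 19140625.
  Sum: 95703125/9 − 95703125/2 + 82031250 − 191406250/3 + 19140625 = 2734375/18.
  ∫_0^5 (u')² dx = ∫_0^5 (784*x^6 - 11760*x^5 + 63700*x^4 - 147000*x^3 + 122500*x^2) dx. Term by term:
    ∫_0^5 784*x^6 dx = 8750000;  ∫_0^5 -11760*x^5 dx = -30625000;  ∫_0^5 63700*x^4 dx = 39812500;
    ∫_0^5 -147000*x^3 dx = -22968750;  ∫_0^5 122500*x^2 dx = 15312500/3.
  Sum: 8750000 − 30625000 + 39812500 − 22968750 + 15312500/3 = 218750/3.
∫_0^5 u² dx = 2734375/18, so ||u||_L² = 625*sqrt(14)/6.
∫_0^5 (u')² dx = 218750/3, so ||u'||_L² = 125*sqrt(42)/3.
Ratio ||u||_L² / ||u'||_L² = 5*sqrt(3)/6.
Sharp Poincaré constant on H^1_0(0, 5) is C_P = L/π = 5/π, achieved by sin(π/5·x).
A polynomial bump cannot attain the sharp Poincaré constant (only the first sine eigenfunction does), so the ratio is strictly less than C_P, consistent with ||u||_L² ≤ C_P ||u'||_L².


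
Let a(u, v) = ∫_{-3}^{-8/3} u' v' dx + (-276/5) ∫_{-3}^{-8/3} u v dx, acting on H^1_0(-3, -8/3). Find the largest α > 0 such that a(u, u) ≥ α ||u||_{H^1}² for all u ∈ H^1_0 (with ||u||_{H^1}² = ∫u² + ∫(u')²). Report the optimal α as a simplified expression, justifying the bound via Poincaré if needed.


α = 3*(-92 + 15*π^2)/(5*(1 + 9*π^2))

Coercivity of a(·,·) on H^1_0(-3, -8/3) means a(u, u) ≥ α ||u||_{H^1}² for every u ∈ H^1_0.
The interval has length L = 1/3, and Poincaré/coercivity depend only on L. Here a(u, u) = ∫(u')² + (-276/5)·∫u².
Here c = -276/5 < 0 with |c| < (π/L)² = 9*π^2, so coercivity still holds. The condition a(u,u) ≥ α||u||_{H^1}² reads (1−α)∫(u')² ≥ (α−c)∫u². Any admissible α is ≤ 1 (rapidly oscillating u have ∫u²/∫(u')² → 0), and α = 1 would force 0 ≥ (1−c)∫u², impossible since c < 1; so 1−α > 0. By the sharp Poincaré inequality on H^1_0 of an interval of length L, ∫(u')² ≥ (π/L)²∫u² with equality for the first sine mode sin(π(x−x₀)/L) (x₀ the left endpoint), so the inequality holds for all u iff (1−α)(π/L)² ≥ α − c, i.e. α ≤ ((π/L)² + c)/((π/L)² + 1) = (1 + c(L/π)²)/(1 + (L/π)²). (Direct route, valid since c ≤ 0: Poincaré gives c∫u² ≥ c(L/π)²∫(u')², so a(u,u) ≥ (1 + c(L/π)²)∫(u')², while ||u||_{H^1}² ≤ (1 + (L/π)²)∫(u')²; dividing yields the same α.) With (π/L)² = 9*π^2 and c = -276/5, the largest admissible constant is α = ((π/L)² + c)/((π/L)² + 1).
Simplifying, α = 3*(-92 + 15*π^2)/(5*(1 + 9*π^2)).


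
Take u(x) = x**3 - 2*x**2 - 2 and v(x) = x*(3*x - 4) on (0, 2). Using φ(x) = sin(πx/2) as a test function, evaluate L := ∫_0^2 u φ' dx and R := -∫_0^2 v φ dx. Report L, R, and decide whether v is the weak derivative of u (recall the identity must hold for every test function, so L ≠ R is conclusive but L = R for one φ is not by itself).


LHS = -8/π + 96/π^3, RHS = -8/π + 96/π^3. Yes, v = u' weakly.

u(x) = x**3 - 2*x**2 - 2, classical derivative u'(x) = 3*x**2 - 4*x.
φ(x) = sin(πx/2), so φ'(x) = π*cos(π*x/2)/2.
Note φ(0) = φ(2) = 0, so the boundary term u·φ vanishes.
LHS = ∫_0^2 u(x) φ'(x) dx = ∫_0^2 (π*x^3*cos(π*x/2)/2 - π*x^2*cos(π*x/2) - π*cos(π*x/2)) dx. Term by term:
  ∫_0^2 -π*cos(π*x/2) dx = 0;  ∫_0^2 π*x^3*cos(π*x/2)/2 dx = -24/π + 96/π^3;  ∫_0^2 -π*x^2*cos(π*x/2) dx = 16/π.
Sum: 0 + -24/π + 96/π^3 + 16/π = -8/π + 96/π^3.
So LHS = -8/π + 96/π^3.
∫_0^2 v(x) φ(x) dx = ∫_0^2 (3*x^2*sin(π*x/2) - 4*x*sin(π*x/2)) dx. Term by term:
  ∫_0^2 -4*x*sin(π*x/2) dx = -16/π;  ∫_0^2 3*x^2*sin(π*x/2) dx = -96/π^3 + 24/π.
Sum: -16/π + -96/π^3 + 24/π = -96/π^3 + 8/π.
So RHS = -∫_0^2 v(x) φ(x) dx = -8/π + 96/π^3.
LHS = RHS, so the identity holds for this test φ.
Moreover u is smooth here and v(x) = u'(x) = 3*x**2 - 4*x pointwise, so the identity holds for every test function. Hence v is the weak derivative of u.


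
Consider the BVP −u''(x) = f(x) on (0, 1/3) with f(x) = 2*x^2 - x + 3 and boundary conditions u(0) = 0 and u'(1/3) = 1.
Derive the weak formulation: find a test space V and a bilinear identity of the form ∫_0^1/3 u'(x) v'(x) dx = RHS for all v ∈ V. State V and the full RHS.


V = {v ∈ H^1(0, 1/3) : v(0) = 0} (test functions vanish at x = 0 where u is specified); weak form: ∫_0^1/3 u'v' dx = ∫_0^1/3 (2*x^2 - x + 3) v dx + v(1/3) for all v ∈ V.

Multiply both sides by a test function v and integrate from 0 to 1/3:
  ∫_0^1/3 −u''(x) v(x) dx = ∫_0^1/3 f(x) v(x) dx.
Integrate the LHS by parts once:
  ∫_0^1/3 −u'' v dx = −[u'(x) v(x)]_0^1/3 + ∫_0^1/3 u'(x) v'(x) dx.
Thus ∫_0^1/3 u'(x) v'(x) dx = ∫_0^1/3 f(x) v(x) dx + [u'(x) v(x)]_0^1/3.
Choose V so that boundary terms are either known or forced to vanish.
Mixed BC: u(0) = 0 (Dirichlet) and u'(1/3) = 1 (Neumann). Define V = {v ∈ H^1(0, 1/3) : v(0) = 0}. Then [u' v]_0^1/3 = u'(1/3)·v(1/3) − u'(0)·0 = v(1/3).
Weak formulation: find u (satisfying any essential BC) such that ∫_0^1/3 u'(x) v'(x) dx = ∫_0^1/3 f v dx + v(1/3) for all v ∈ V (Dirichlet at 0 absorbed into V; Neumann datum at x = 1/3 contributes the boundary term).
Substituting f(x) = 2*x^2 - x + 3, the right-hand side is ∫_0^1/3 (2*x^2 - x + 3) v dx + v(1/3).


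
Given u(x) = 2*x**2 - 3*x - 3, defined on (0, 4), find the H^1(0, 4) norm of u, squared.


||u||_{H^1}^2 = 5288/15

The H^1 norm (squared) on an interval (0, L) is
  ||u||_{H^1}^2 = ∫_0^L u(x)^2 dx + ∫_0^L u'(x)^2 dx.
Compute u'(x) = 4*x - 3.
Then u(x)^2 = 4*x**4 - 12*x**3 - 3*x**2 + 18*x + 9 and u'(x)^2 = 16*x**2 - 24*x + 9.
Integrate each monomial from 0 to 4 using ∫_0^4 c·x^n dx = c·4^(n+1)/(n+1):
  ∫_0^4 u(x)^2 dx = ∫_0^4 (4*x^4 - 12*x^3 - 3*x^2 + 18*x + 9) dx. Term by term:
    ∫_0^4 4*x^4 dx = 4096/5;  ∫_0^4 -12*x^3 dx = -768;  ∫_0^4 -3*x^2 dx = -64;
    ∫_0^4 18*x dx = 144;  ∫_0^4 9 dx = 36.
  Sum: 4096/5 − 768 − 64 + 144 + 36 = 836/5.
  ∫_0^4 u'(x)^2 dx = ∫_0^4 (16*x^2 - 24*x + 9) dx. Term by term:
    ∫_0^4 16*x^2 dx = 1024/3;  ∫_0^4 -24*x dx = -192;  ∫_0^4 9 dx = 36.
  Sum: 1024/3 − 192 + 36 = 556/3.
Adding: ||u||_{H^1}^2 = 836/5 + 556/3 = 5288/15.


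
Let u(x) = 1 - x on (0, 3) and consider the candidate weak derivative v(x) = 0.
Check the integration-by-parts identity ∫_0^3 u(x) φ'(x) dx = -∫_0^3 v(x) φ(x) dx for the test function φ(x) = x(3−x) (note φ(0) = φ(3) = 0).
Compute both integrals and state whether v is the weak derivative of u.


LHS = 9/2, RHS = 0. No, v is not the weak derivative of u.

u(x) = 1 - x, classical derivative u'(x) = -1.
φ(x) = x(3−x), so φ'(x) = 3 - 2*x.
Note φ(0) = φ(3) = 0, so the boundary term u·φ vanishes.
LHS = ∫_0^3 u(x) φ'(x) dx = ∫_0^3 (2*x^2 - 5*x + 3) dx. Term by term:
  ∫_0^3 2*x^2 dx = 18;  ∫_0^3 -5*x dx = -45/2;  ∫_0^3 3 dx = 9.
Sum: 18 − 45/2 + 9 = 9/2.
So LHS = 9/2.
∫_0^3 v(x) φ(x) dx = ∫_0^3 (0) dx. Term by term:
  ∫_0^3 0 dx = 0.
So RHS = -∫_0^3 v(x) φ(x) dx = 0.
LHS − RHS = 9/2 ≠ 0, so the identity fails.
(For a valid weak derivative the identity must hold for EVERY test function, in particular this one. The failure shows v is NOT the weak derivative of u.)
Correct weak derivative would be u'(x) = -1.


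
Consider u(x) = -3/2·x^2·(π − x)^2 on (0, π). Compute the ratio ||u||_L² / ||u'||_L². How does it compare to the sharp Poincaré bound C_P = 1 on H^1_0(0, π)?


||u||_L² / ||u'||_L² = sqrt(3)*π/6 < C_P = 1.

u(x) = -3/2·x^2·(π − x)^2, so u'(x) = 3*x*(x*(π - x) - (x - π)^2).
u(x) = -3/2·x^2·(π − x)^2 vanishes at x = 0 and x = π, so u ∈ H^1_0(0, π). Differentiate via the product rule and integrate the resulting polynomials term by term.
  ∫_0^π u² dx = ∫_0^π (9*x^8/4 - 9*π*x^7 + 27*π^2*x^6/2 - 9*π^3*x^5 + 9*π^4*x^4/4) dx. Term by term:
    ∫_0^π 9*x^8/4 dx = π^9/4;  ∫_0^π -9*π*x^7 dx = -9*π^9/8;  ∫_0^π 27*π^2*x^6/2 dx = 27*π^9/14;
    ∫_0^π -9*π^3*x^5 dx = -3*π^9/2;  ∫_0^π 9*π^4*x^4/4 dx = 9*π^9/20.
  Sum: π^9/4 − 9*π^9/8 + 27*π^9/14 − 3*π^9/2 + 9*π^9/20 = π^9/280.
  ∫_0^π (u')² dx = ∫_0^π (36*x^6 - 108*π*x^5 + 117*π^2*x^4 - 54*π^3*x^3 + 9*π^4*x^2) dx. Term by term:
    ∫_0^π 36*x^6 dx = 36*π^7/7;  ∫_0^π -108*π*x^5 dx = -18*π^7;  ∫_0^π 117*π^2*x^4 dx = 117*π^7/5;
    ∫_0^π -54*π^3*x^3 dx = -27*π^7/2;  ∫_0^π 9*π^4*x^2 dx = 3*π^7.
  Sum: 36*π^7/7 − 18*π^7 + 117*π^7/5 − 27*π^7/2 + 3*π^7 = 3*π^7/70.
∫_0^π u² dx = π^9/280, so ||u||_L² = sqrt(70)*π^(9/2)/140.
∫_0^π (u')² dx = 3*π^7/70, so ||u'||_L² = sqrt(210)*π^(7/2)/70.
Ratio ||u||_L² / ||u'||_L² = sqrt(3)*π/6.
Sharp Poincaré constant on H^1_0(0, π) is C_P = L/π = 1, achieved by sin(x).
A polynomial bump cannot attain the sharp Poincaré constant (only the first sine eigenfunction does), so the ratio is strictly less than C_P, consistent with ||u||_L² ≤ C_P ||u'||_L².


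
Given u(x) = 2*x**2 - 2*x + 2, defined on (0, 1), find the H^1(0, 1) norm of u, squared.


||u||_{H^1}^2 = 62/15

The H^1 norm (squared) on an interval (0, L) is
  ||u||_{H^1}^2 = ∫_0^L u(x)^2 dx + ∫_0^L u'(x)^2 dx.
Compute u'(x) = 4*x - 2.
Then u(x)^2 = 4*x**4 - 8*x**3 + 12*x**2 - 8*x + 4 and u'(x)^2 = 16*x**2 - 16*x + 4.
Integrate each monomial from 0 to 1 using ∫_0^1 c·x^n dx = c·1^(n+1)/(n+1):
  ∫_0^1 u(x)^2 dx = ∫_0^1 (4*x^4 - 8*x^3 + 12*x^2 - 8*x + 4) dx. Term by term:
    ∫_0^1 4*x^4 dx = 4/5;  ∫_0^1 -8*x^3 dx = -2;  ∫_0^1 12*x^2 dx = 4;
    ∫_0^1 -8*x dx = -4;  ∫_0^1 4 dx = 4.
  Sum: 4/5 − 2 + 4 − 4 + 4 = 14/5.
  ∫_0^1 u'(x)^2 dx = ∫_0^1 (16*x^2 - 16*x + 4) dx. Term by term:
    ∫_0^1 16*x^2 dx = 16/3;  ∫_0^1 -16*x dx = -8;  ∫_0^1 4 dx = 4.
  Sum: 16/3 − 8 + 4 = 4/3.
Adding: ||u||_{H^1}^2 = 14/5 + 4/3 = 62/15.


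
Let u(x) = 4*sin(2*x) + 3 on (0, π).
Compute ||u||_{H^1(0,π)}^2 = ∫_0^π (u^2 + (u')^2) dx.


||u||_{H^1(0,π)}^2 = 49*π

u'(x) = 8*cos(2*x).
Expand u² and (u')² and integrate term by term on (0, π), using: for integers n ≥ 1, ∫_0^π sin²(nx) dx = ∫_0^π cos²(nx) dx = π/2; for n ≠ n', ∫_0^π sin(nx)sin(n'x) dx = ∫_0^π cos(nx)cos(n'x) dx = 0; and by product-to-sum, ∫_0^π sin(nx)cos(n'x) dx = ½∫_0^π [sin((n+n')x) + sin((n−n')x)] dx, which is 0 when n+n' is even and 2n/(n²−n'²) when n+n' is odd (it need not vanish on (0, π)). For the constant mode: ∫_0^π 1 dx = π, ∫_0^π cos(nx) dx = 0, ∫_0^π sin(nx) dx = (1−(−1)^n)/n.
  u² squared terms: (3)²·∫1 dx = 9·π = 9*π;  (4)²·∫sin(2x)² dx = 16·π/2 = 8*π.
  u² cross terms: 2·(3)·(4)·∫1·sin(2x) dx = 24·(0) = 0.
  So ∫_0^π u² dx = 9*π + 8*π + 0 = 17*π.
  (u')² squared terms: (8)²·∫cos(2x)² dx = 64·π/2 = 32*π.
  So ∫_0^π (u')² dx = 32*π.
||u||_{H^1}^2 = (17*π) + (32*π) = 49*π.


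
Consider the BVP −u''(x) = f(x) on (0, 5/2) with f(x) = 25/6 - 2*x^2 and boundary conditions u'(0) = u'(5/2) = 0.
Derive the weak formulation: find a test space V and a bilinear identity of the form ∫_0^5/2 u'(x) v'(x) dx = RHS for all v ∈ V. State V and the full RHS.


V = H^1(0, 5/2) (no boundary constraint on v; u is determined up to an additive constant); weak form: ∫_0^5/2 u'v' dx = ∫_0^5/2 (25/6 - 2*x^2) v dx for all v ∈ V.

Multiply both sides by a test function v and integrate from 0 to 5/2:
  ∫_0^5/2 −u''(x) v(x) dx = ∫_0^5/2 f(x) v(x) dx.
Integrate the LHS by parts once:
  ∫_0^5/2 −u'' v dx = −[u'(x) v(x)]_0^5/2 + ∫_0^5/2 u'(x) v'(x) dx.
Thus ∫_0^5/2 u'(x) v'(x) dx = ∫_0^5/2 f(x) v(x) dx + [u'(x) v(x)]_0^5/2.
Choose V so that boundary terms are either known or forced to vanish.
u has homogeneous Neumann: u'(0) = u'(5/2) = 0. So [u' v]_0^5/2 = 0·v(5/2) − 0·v(0) = 0 for any v; take V = H^1(0, 5/2).
Weak formulation: find u (satisfying any essential BC) such that ∫_0^5/2 u'(x) v'(x) dx = ∫_0^5/2 f v dx for all v ∈ V (homogeneous Neumann, so boundary terms vanish).
Substituting f(x) = 25/6 - 2*x^2, the right-hand side is ∫_0^5/2 (25/6 - 2*x^2) v dx.
Compatibility check (pure Neumann): taking v ≡ 1 ∈ V gives 0 = ∫_0^5/2 f dx + (0) − (0), i.e. ∫_0^5/2 f dx must equal u'(0) − u'(5/2) = 0. Indeed ∫_0^5/2 (25/6 - 2*x^2) dx = 0, so the data are compatible. The solution is then unique only up to an additive constant (fix it e.g. by requiring ∫_0^5/2 u dx = 0).


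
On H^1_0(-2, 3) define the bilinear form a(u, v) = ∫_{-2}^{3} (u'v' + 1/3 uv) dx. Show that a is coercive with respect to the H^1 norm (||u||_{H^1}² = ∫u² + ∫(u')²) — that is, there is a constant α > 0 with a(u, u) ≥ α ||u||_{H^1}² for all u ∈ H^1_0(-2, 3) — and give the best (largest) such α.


α = (25/3 + π^2)/(π^2 + 25)

Coercivity of a(·,·) on H^1_0(-2, 3) means a(u, u) ≥ α ||u||_{H^1}² for every u ∈ H^1_0.
The interval has length L = 5, and Poincaré/coercivity depend only on L. Here a(u, u) = ∫(u')² + (1/3)·∫u².
Here 0 < c = 1/3 < 1. The condition a(u,u) ≥ α||u||_{H^1}² reads (1−α)∫(u')² ≥ (α−c)∫u². Any admissible α is ≤ 1 (rapidly oscillating u have ∫u²/∫(u')² → 0), and α = 1 would force 0 ≥ (1−c)∫u², impossible since c < 1; so 1−α > 0. By the sharp Poincaré inequality on H^1_0 of an interval of length L, ∫(u')² ≥ (π/L)²∫u² with equality for the first sine mode sin(π(x−x₀)/L) (x₀ the left endpoint), so the inequality holds for all u iff (1−α)(π/L)² ≥ α − c, i.e. α ≤ ((π/L)² + c)/((π/L)² + 1) = (1 + c(L/π)²)/(1 + (L/π)²). With (π/L)² = π^2/25 and c = 1/3, the largest admissible constant is α = ((π/L)² + c)/((π/L)² + 1).
Simplifying, α = (25/3 + π^2)/(π^2 + 25).


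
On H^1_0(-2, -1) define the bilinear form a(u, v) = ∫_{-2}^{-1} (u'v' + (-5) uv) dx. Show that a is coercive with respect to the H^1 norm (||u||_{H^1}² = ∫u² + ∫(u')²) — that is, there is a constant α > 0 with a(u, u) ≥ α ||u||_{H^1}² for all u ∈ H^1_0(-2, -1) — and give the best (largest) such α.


α = (-5 + π^2)/(1 + π^2)

Coercivity of a(·,·) on H^1_0(-2, -1) means a(u, u) ≥ α ||u||_{H^1}² for every u ∈ H^1_0.
The interval has length L = 1, and Poincaré/coercivity depend only on L. Here a(u, u) = ∫(u')² + (-5)·∫u².
Here c = -5 < 0 with |c| < (π/L)² = π^2, so coercivity still holds. The condition a(u,u) ≥ α||u||_{H^1}² reads (1−α)∫(u')² ≥ (α−c)∫u². Any admissible α is ≤ 1 (rapidly oscillating u have ∫u²/∫(u')² → 0), and α = 1 would force 0 ≥ (1−c)∫u², impossible since c < 1; so 1−α > 0. By the sharp Poincaré inequality on H^1_0 of an interval of length L, ∫(u')² ≥ (π/L)²∫u² with equality for the first sine mode sin(π(x−x₀)/L) (x₀ the left endpoint), so the inequality holds for all u iff (1−α)(π/L)² ≥ α − c, i.e. α ≤ ((π/L)² + c)/((π/L)² + 1) = (1 + c(L/π)²)/(1 + (L/π)²). (Direct route, valid since c ≤ 0: Poincaré gives c∫u² ≥ c(L/π)²∫(u')², so a(u,u) ≥ (1 + c(L/π)²)∫(u')², while ||u||_{H^1}² ≤ (1 + (L/π)²)∫(u')²; dividing yields the same α.) With (π/L)² = π^2 and c = -5, the largest admissible constant is α = ((π/L)² + c)/((π/L)² + 1).
Simplifying, α = (-5 + π^2)/(1 + π^2).


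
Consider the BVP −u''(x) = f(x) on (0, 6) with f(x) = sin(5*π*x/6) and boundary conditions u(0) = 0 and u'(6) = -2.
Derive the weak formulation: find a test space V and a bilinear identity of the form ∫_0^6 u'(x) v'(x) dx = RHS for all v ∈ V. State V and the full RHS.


V = {v ∈ H^1(0, 6) : v(0) = 0} (test functions vanish at x = 0 where u is specified); weak form: ∫_0^6 u'v' dx = ∫_0^6 (sin(5*π*x/6)) v dx − 2·v(6) for all v ∈ V.

Multiply both sides by a test function v and integrate from 0 to 6:
  ∫_0^6 −u''(x) v(x) dx = ∫_0^6 f(x) v(x) dx.
Integrate the LHS by parts once:
  ∫_0^6 −u'' v dx = −[u'(x) v(x)]_0^6 + ∫_0^6 u'(x) v'(x) dx.
Thus ∫_0^6 u'(x) v'(x) dx = ∫_0^6 f(x) v(x) dx + [u'(x) v(x)]_0^6.
Choose V so that boundary terms are either known or forced to vanish.
Mixed BC: u(0) = 0 (Dirichlet) and u'(6) = -2 (Neumann). Define V = {v ∈ H^1(0, 6) : v(0) = 0}. Then [u' v]_0^6 = u'(6)·v(6) − u'(0)·0 = − 2·v(6).
Weak formulation: find u (satisfying any essential BC) such that ∫_0^6 u'(x) v'(x) dx = ∫_0^6 f v dx − 2·v(6) for all v ∈ V (Dirichlet at 0 absorbed into V; Neumann datum at x = 6 contributes the boundary term).
Substituting f(x) = sin(5*π*x/6), the right-hand side is ∫_0^6 (sin(5*π*x/6)) v dx − 2·v(6).


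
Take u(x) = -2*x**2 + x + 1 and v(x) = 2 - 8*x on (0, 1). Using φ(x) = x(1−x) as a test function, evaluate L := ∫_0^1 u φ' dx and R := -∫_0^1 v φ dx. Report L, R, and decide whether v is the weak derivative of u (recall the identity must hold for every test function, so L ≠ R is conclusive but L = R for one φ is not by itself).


LHS = 1/6, RHS = 1/3. No, v is not the weak derivative of u.

u(x) = -2*x**2 + x + 1, classical derivative u'(x) = 1 - 4*x.
φ(x) = x(1−x), so φ'(x) = 1 - 2*x.
Note φ(0) = φ(1) = 0, so the boundary term u·φ vanishes.
LHS = ∫_0^1 u(x) φ'(x) dx = ∫_0^1 (4*x^3 - 4*x^2 - x + 1) dx. Term by term:
  ∫_0^1 4*x^3 dx = 1;  ∫_0^1 -4*x^2 dx = -4/3;  ∫_0^1 -x dx = -1/2;
  ∫_0^1 1 dx = 1.
Sum: 1 − 4/3 − 1/2 + 1 = 1/6.
So LHS = 1/6.
∫_0^1 v(x) φ(x) dx = ∫_0^1 (8*x^3 - 10*x^2 + 2*x) dx. Term by term:
  ∫_0^1 8*x^3 dx = 2;  ∫_0^1 -10*x^2 dx = -10/3;  ∫_0^1 2*x dx = 1.
Sum: 2 − 10/3 + 1 = -1/3.
So RHS = -∫_0^1 v(x) φ(x) dx = 1/3.
LHS − RHS = -1/6 ≠ 0, so the identity fails.
(For a valid weak derivative the identity must hold for EVERY test function, in particular this one. The failure shows v is NOT the weak derivative of u.)
Correct weak derivative would be u'(x) = 1 - 4*x.


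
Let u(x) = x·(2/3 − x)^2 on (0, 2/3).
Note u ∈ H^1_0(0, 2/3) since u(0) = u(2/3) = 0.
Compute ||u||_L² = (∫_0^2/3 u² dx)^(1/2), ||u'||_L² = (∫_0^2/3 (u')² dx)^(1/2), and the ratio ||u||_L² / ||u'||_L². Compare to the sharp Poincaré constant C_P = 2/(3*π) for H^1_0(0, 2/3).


||u||_L² / ||u'||_L² = sqrt(14)/21 < C_P = 2/(3*π).

u(x) = x·(2/3 − x)^2, so u'(x) = (3*x - 2)*(9*x - 2)/9.
u(x) = x·(2/3 − x)^2 vanishes at x = 0 and x = 2/3, so u ∈ H^1_0(0, 2/3). Differentiate via the product rule and integrate the resulting polynomials term by term.
  ∫_0^2/3 u² dx = ∫_0^2/3 (x^6 - 8*x^5/3 + 8*x^4/3 - 32*x^3/27 + 16*x^2/81) dx. Term by term:
    ∫_0^2/3 x^6 dx = 128/15309;  ∫_0^2/3 -8*x^5/3 dx = -256/6561;  ∫_0^2/3 8*x^4/3 dx = 256/3645;
    ∫_0^2/3 -32*x^3/27 dx = -128/2187;  ∫_0^2/3 16*x^2/81 dx = 128/6561.
  Sum: 128/15309 − 256/6561 + 256/3645 − 128/2187 + 128/6561 = 128/229635.
  ∫_0^2/3 (u')² dx = ∫_0^2/3 (9*x^4 - 16*x^3 + 88*x^2/9 - 64*x/27 + 16/81) dx. Term by term:
    ∫_0^2/3 9*x^4 dx = 32/135;  ∫_0^2/3 -16*x^3 dx = -64/81;  ∫_0^2/3 88*x^2/9 dx = 704/729;
    ∫_0^2/3 -64*x/27 dx = -128/243;  ∫_0^2/3 16/81 dx = 32/243.
  Sum: 32/135 − 64/81 + 704/729 − 128/243 + 32/243 = 64/3645.
∫_0^2/3 u² dx = 128/229635, so ||u||_L² = 8*sqrt(70)/2835.
∫_0^2/3 (u')² dx = 64/3645, so ||u'||_L² = 8*sqrt(5)/135.
Ratio ||u||_L² / ||u'||_L² = sqrt(14)/21.
Sharp Poincaré constant on H^1_0(0, 2/3) is C_P = L/π = 2/(3*π), achieved by sin(3*π/2·x).
A polynomial bump cannot attain the sharp Poincaré constant (only the first sine eigenfunction does), so the ratio is strictly less than C_P, consistent with ||u||_L² ≤ C_P ||u'||_L².


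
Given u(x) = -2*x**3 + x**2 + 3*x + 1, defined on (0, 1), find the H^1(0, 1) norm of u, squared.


||u||_{H^1}^2 = 479/42

The H^1 norm (squared) on an interval (0, L) is
  ||u||_{H^1}^2 = ∫_0^L u(x)^2 dx + ∫_0^L u'(x)^2 dx.
Compute u'(x) = -6*x**2 + 2*x + 3.
Then u(x)^2 = 4*x**6 - 4*x**5 - 11*x**4 + 2*x**3 + 11*x**2 + 6*x + 1 and u'(x)^2 = 36*x**4 - 24*x**3 - 32*x**2 + 12*x + 9.
Integrate each monomial from 0 to 1 using ∫_0^1 c·x^n dx = c·1^(n+1)/(n+1):
  ∫_0^1 u(x)^2 dx = ∫_0^1 (4*x^6 - 4*x^5 - 11*x^4 + 2*x^3 + 11*x^2 + 6*x + 1) dx. Term by term:
    ∫_0^1 4*x^6 dx = 4/7;  ∫_0^1 -4*x^5 dx = -2/3;  ∫_0^1 -11*x^4 dx = -11/5;
    ∫_0^1 2*x^3 dx = 1/2;  ∫_0^1 11*x^2 dx = 11/3;  ∫_0^1 6*x dx = 3;
    ∫_0^1 1 dx = 1.
  Sum: 4/7 − 2/3 − 11/5 + 1/2 + 11/3 + 3 + 1 = 411/70.
  ∫_0^1 u'(x)^2 dx = ∫_0^1 (36*x^4 - 24*x^3 - 32*x^2 + 12*x + 9) dx. Term by term:
    ∫_0^1 36*x^4 dx = 36/5;  ∫_0^1 -24*x^3 dx = -6;  ∫_0^1 -32*x^2 dx = -32/3;
    ∫_0^1 12*x dx = 6;  ∫_0^1 9 dx = 9.
  Sum: 36/5 − 6 − 32/3 + 6 + 9 = 83/15.
Adding: ||u||_{H^1}^2 = 411/70 + 83/15 = 479/42.


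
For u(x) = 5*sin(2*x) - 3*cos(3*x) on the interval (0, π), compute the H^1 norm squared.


||u||_{H^1(0,π)}^2 = 240 + 215*π/2

u'(x) = 9*sin(3*x) + 10*cos(2*x).
Expand u² and (u')² and integrate term by term on (0, π), using: for integers n ≥ 1, ∫_0^π sin²(nx) dx = ∫_0^π cos²(nx) dx = π/2; for n ≠ n', ∫_0^π sin(nx)sin(n'x) dx = ∫_0^π cos(nx)cos(n'x) dx = 0; and by product-to-sum, ∫_0^π sin(nx)cos(n'x) dx = ½∫_0^π [sin((n+n')x) + sin((n−n')x)] dx, which is 0 when n+n' is even and 2n/(n²−n'²) when n+n' is odd (it need not vanish on (0, π)).
  u² squared terms: (-3)²·∫cos(3x)² dx = 9·π/2 = 9*π/2;  (5)²·∫sin(2x)² dx = 25·π/2 = 25*π/2.
  u² cross terms: 2·(-3)·(5)·∫cos(3x)·sin(2x) dx = -30·(-4/5) = 24.
  So ∫_0^π u² dx = 9*π/2 + 25*π/2 + 24 = 24 + 17*π.
  (u')² squared terms: (9)²·∫sin(3x)² dx = 81·π/2 = 81*π/2;  (10)²·∫cos(2x)² dx = 100·π/2 = 50*π.
  (u')² cross terms: 2·(9)·(10)·∫sin(3x)·cos(2x) dx = 180·(6/5) = 216.
  So ∫_0^π (u')² dx = 81*π/2 + 50*π + 216 = 216 + 181*π/2.
||u||_{H^1}^2 = (24 + 17*π) + (216 + 181*π/2) = 240 + 215*π/2.


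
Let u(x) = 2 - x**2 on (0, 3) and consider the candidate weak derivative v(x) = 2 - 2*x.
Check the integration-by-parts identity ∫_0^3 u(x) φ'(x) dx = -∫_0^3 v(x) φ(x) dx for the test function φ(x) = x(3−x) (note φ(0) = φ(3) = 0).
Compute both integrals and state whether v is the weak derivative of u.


LHS = 27/2, RHS = 9/2. No, v is not the weak derivative of u.

u(x) = 2 - x**2, classical derivative u'(x) = -2*x.
φ(x) = x(3−x), so φ'(x) = 3 - 2*x.
Note φ(0) = φ(3) = 0, so the boundary term u·φ vanishes.
LHS = ∫_0^3 u(x) φ'(x) dx = ∫_0^3 (2*x^3 - 3*x^2 - 4*x + 6) dx. Term by term:
  ∫_0^3 2*x^3 dx = 81/2;  ∫_0^3 -3*x^2 dx = -27;  ∫_0^3 -4*x dx = -18;
  ∫_0^3 6 dx = 18.
Sum: 81/2 − 27 − 18 + 18 = 27/2.
So LHS = 27/2.
∫_0^3 v(x) φ(x) dx = ∫_0^3 (2*x^3 - 8*x^2 + 6*x) dx. Term by term:
  ∫_0^3 2*x^3 dx = 81/2;  ∫_0^3 -8*x^2 dx = -72;  ∫_0^3 6*x dx = 27.
Sum: 81/2 − 72 + 27 = -9/2.
So RHS = -∫_0^3 v(x) φ(x) dx = 9/2.
LHS − RHS = 9 ≠ 0, so the identity fails.
(For a valid weak derivative the identity must hold for EVERY test function, in particular this one. The failure shows v is NOT the weak derivative of u.)
Correct weak derivative would be u'(x) = -2*x.


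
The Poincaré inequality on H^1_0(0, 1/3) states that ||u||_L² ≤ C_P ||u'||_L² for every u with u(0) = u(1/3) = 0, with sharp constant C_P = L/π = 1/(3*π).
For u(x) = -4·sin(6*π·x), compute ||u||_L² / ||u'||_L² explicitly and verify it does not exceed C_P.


||u||_L² / ||u'||_L² = 1/(6*π) < C_P = 1/(3*π).

u(x) = -4·sin(6*π·x), so u'(x) = -24*π*cos(6*π*x).
Writing u(x) = A·sin(kπx/L) with A = -4 and k = 2, use ∫_0^L sin²(kπx/L) dx = L/2 and ∫_0^L cos²(kπx/L) dx = L/2.
u² = 16·sin²(6*π·x) and (u')² = 576*π^2·cos²(6*π·x), and each of sin², cos² integrates to L/2 = 1/6 over (0, 1/3).
∫_0^1/3 u² dx = 8/3, so ||u||_L² = 2*sqrt(6)/3.
∫_0^1/3 (u')² dx = 96*π^2, so ||u'||_L² = 4*sqrt(6)*π.
Ratio ||u||_L² / ||u'||_L² = 1/(6*π).
Sharp Poincaré constant on H^1_0(0, 1/3) is C_P = L/π = 1/(3*π), achieved by sin(3*π·x).
This is the k = 2 harmonic; the ratio L/(kπ) is strictly less than C_P = L/π, consistent with the sharp inequality ||u||_L² ≤ C_P ||u'||_L².


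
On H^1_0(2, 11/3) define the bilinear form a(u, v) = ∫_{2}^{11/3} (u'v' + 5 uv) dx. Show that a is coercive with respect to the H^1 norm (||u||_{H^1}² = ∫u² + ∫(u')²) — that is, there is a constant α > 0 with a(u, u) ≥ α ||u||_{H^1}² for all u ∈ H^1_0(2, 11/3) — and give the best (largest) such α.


α = 1

Coercivity of a(·,·) on H^1_0(2, 11/3) means a(u, u) ≥ α ||u||_{H^1}² for every u ∈ H^1_0.
The interval has length L = 5/3, and Poincaré/coercivity depend only on L. Here a(u, u) = ∫(u')² + (5)·∫u².
Here c = 5 ≥ 1, so a(u,u) = ∫(u')² + c∫u² ≥ ∫(u')² + ∫u² = ||u||_{H^1}², i.e. α = 1 works. No larger α is possible: a(u,u) ≥ α||u||_{H^1}² means (1−α)∫(u')² ≥ (α−c)∫u², and for the modes u_n = sin(nπ(x−x₀)/L) (x₀ the left endpoint) one has ∫u_n²/∫(u_n')² = (L/(nπ))² → 0, so a(u_n,u_n)/||u_n||_{H^1}² → 1. Hence the optimal constant is α = 1.
Therefore α = 1.


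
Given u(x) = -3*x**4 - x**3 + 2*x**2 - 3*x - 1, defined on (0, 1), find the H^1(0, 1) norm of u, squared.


||u||_{H^1}^2 = 2663/60

The H^1 norm (squared) on an interval (0, L) is
  ||u||_{H^1}^2 = ∫_0^L u(x)^2 dx + ∫_0^L u'(x)^2 dx.
Compute u'(x) = -12*x**3 - 3*x**2 + 4*x - 3.
Then u(x)^2 = 9*x**8 + 6*x**7 - 11*x**6 + 14*x**5 + 16*x**4 - 10*x**3 + 5*x**2 + 6*x + 1 and u'(x)^2 = 144*x**6 + 72*x**5 - 87*x**4 + 48*x**3 + 34*x**2 - 24*x + 9.
Integrate each monomial from 0 to 1 using ∫_0^1 c·x^n dx = c·1^(n+1)/(n+1):
  ∫_0^1 u(x)^2 dx = ∫_0^1 (9*x^8 + 6*x^7 - 11*x^6 + 14*x^5 + 16*x^4 - 10*x^3 + 5*x^2 + 6*x + 1) dx. Term by term:
    ∫_0^1 9*x^8 dx = 1;  ∫_0^1 6*x^7 dx = 3/4;  ∫_0^1 -11*x^6 dx = -11/7;
    ∫_0^1 14*x^5 dx = 7/3;  ∫_0^1 16*x^4 dx = 16/5;  ∫_0^1 -10*x^3 dx = -5/2;
    ∫_0^1 5*x^2 dx = 5/3;  ∫_0^1 6*x dx = 3;  ∫_0^1 1 dx = 1.
  Sum: 1 + 3/4 − 11/7 + 7/3 + 16/5 − 5/2 + 5/3 + 3 + 1 = 1243/140.
  ∫_0^1 u'(x)^2 dx = ∫_0^1 (144*x^6 + 72*x^5 - 87*x^4 + 48*x^3 + 34*x^2 - 24*x + 9) dx. Term by term:
    ∫_0^1 144*x^6 dx = 144/7;  ∫_0^1 72*x^5 dx = 12;  ∫_0^1 -87*x^4 dx = -87/5;
    ∫_0^1 48*x^3 dx = 12;  ∫_0^1 34*x^2 dx = 34/3;  ∫_0^1 -24*x dx = -12;
    ∫_0^1 9 dx = 9.
  Sum: 144/7 + 12 − 87/5 + 12 + 34/3 − 12 + 9 = 3728/105.
Adding: ||u||_{H^1}^2 = 1243/140 + 3728/105 = 2663/60.
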